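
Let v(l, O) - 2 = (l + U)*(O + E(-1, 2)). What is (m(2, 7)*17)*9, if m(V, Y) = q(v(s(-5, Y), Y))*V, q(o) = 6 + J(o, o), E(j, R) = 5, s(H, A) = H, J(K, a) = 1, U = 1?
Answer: 2142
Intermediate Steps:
v(l, O) = 2 + (1 + l)*(5 + O) (v(l, O) = 2 + (l + 1)*(O + 5) = 2 + (1 + l)*(5 + O))
q(o) = 7 (q(o) = 6 + 1 = 7)
m(V, Y) = 7*V
(m(2, 7)*17)*9 = ((7*2)*17)*9 = (14*17)*9 = 238*9 = 2142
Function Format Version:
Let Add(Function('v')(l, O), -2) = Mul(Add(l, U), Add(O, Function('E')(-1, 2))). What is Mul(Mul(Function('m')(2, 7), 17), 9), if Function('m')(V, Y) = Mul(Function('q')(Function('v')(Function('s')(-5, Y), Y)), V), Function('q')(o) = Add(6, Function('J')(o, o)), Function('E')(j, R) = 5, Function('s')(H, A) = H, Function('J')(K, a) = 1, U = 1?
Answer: 2142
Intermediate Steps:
Function('v')(l, O) = Add(2, Mul(Add(1, l), Add(5, O))) (Function('v')(l, O) = Add(2, Mul(Add(l, 1), Add(O, 5))) = Add(2, Mul(Add(1, l), Add(5, O))))
Function('q')(o) = 7 (Function('q')(o) = Add(6, 1) = 7)
Function('m')(V, Y) = Mul(7, V)
Mul(Mul(Function('m')(2, 7), 17), 9) = Mul(Mul(Mul(7, 2), 17), 9) = Mul(Mul(14, 17), 9) = Mul(238, 9) = 2142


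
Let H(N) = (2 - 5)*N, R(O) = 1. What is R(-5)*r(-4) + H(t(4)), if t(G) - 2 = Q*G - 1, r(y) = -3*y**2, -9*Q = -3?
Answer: -55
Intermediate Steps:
Q = 1/3 (Q = -1/9*(-3) = 1/3 ≈ 0.33333)
t(G) = 1 + G/3 (t(G) = 2 + (G/3 - 1) = 2 + (-1 + G/3) = 1 + G/3)
H(N) = -3*N
R(-5)*r(-4) + H(t(4)) = 1*(-3*(-4)**2) - 3*(1 + (1/3)*4) = 1*(-3*16) - 3*(1 + 4/3) = 1*(-48) - 3*7/3 = -48 - 7 = -55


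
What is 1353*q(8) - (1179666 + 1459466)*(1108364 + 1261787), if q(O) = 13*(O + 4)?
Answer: -6255141137864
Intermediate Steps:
q(O) = 52 + 13*O (q(O) = 13*(4 + O) = 52 + 13*O)
1353*q(8) - (1179666 + 1459466)*(1108364 + 1261787) = 1353*(52 + 13*8) - (1179666 + 1459466)*(1108364 + 1261787) = 1353*(52 + 104) - 2639132*2370151 = 1353*156 - 1*6255141348932 = 211068 - 6255141348932 = -6255141137864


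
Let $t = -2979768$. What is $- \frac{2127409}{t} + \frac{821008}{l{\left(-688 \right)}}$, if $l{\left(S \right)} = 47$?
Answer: $\frac{2446513354367}{140049096} \approx 17469.0$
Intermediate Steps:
$- \frac{2127409}{t} + \frac{821008}{l{\left(-688 \right)}} = - \frac{2127409}{-2979768} + \frac{821008}{47} = \left(-2127409\right) \left(- \frac{1}{2979768}\right) + 821008 \cdot \frac{1}{47} = \frac{2127409}{2979768} + \frac{821008}{47} = \frac{2446513354367}{140049096}$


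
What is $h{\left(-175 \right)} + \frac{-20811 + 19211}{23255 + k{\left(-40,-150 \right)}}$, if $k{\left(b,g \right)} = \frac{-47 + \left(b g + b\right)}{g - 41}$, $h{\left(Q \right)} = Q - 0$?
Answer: $- \frac{48535575}{277237} \approx -175.07$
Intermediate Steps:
$h{\left(Q \right)} = Q$ ($h{\left(Q \right)} = Q + 0 = Q$)
$k{\left(b,g \right)} = \frac{-47 + b + b g}{-41 + g}$ ($k{\left(b,g \right)} = \frac{-47 + \left(b + b g\right)}{-41 + g} = \frac{-47 + b + b g}{-41 + g}$)
$h{\left(-175 \right)} + \frac{-20811 + 19211}{23255 + k{\left(-40,-150 \right)}} = -175 + \frac{-20811 + 19211}{23255 + \frac{-47 - 40 - -6000}{-41 - 150}} = -175 - \frac{1600}{23255 + \frac{-47 - 40 + 6000}{-191}} = -175 - \frac{1600}{23255 - \frac{5913}{191}} = -175 - \frac{1600}{\frac{4435792}{191}} = -175 - \frac{19100}{277237} = - \frac{48535575}{277237}$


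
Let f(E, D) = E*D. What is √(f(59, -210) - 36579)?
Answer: 3*I*√5441 ≈ 221.29*I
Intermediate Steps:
f(E, D) = D*E
√(f(59, -210) - 36579) = √(-210*59 - 36579) = √(-12390 - 36579) = √(-48969) = 3*I*√5441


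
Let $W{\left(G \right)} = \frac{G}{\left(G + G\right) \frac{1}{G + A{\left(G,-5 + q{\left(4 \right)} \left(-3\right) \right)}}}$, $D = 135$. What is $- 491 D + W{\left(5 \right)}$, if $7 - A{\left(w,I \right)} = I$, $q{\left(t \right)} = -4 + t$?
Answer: $- \frac{132553}{2} \approx -66277.0$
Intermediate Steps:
$A{\left(w,I \right)} = 7 - I$
$W{\left(G \right)} = 6 + \frac{G}{2}$ ($W{\left(G \right)} = \frac{G}{\left(G + G\right) \frac{1}{G + \left(7 - \left(-5 + \left(-4 + 4\right) \left(-3\right)\right)\right)}} = \frac{G}{2 G \frac{1}{G + \left(7 - \left(-5 + 0 \left(-3\right)\right)\right)}} = \frac{G}{2 G \frac{1}{G + \left(7 - \left(-5 + 0\right)\right)}} = \frac{G}{2 G \frac{1}{G + \left(7 - -5\right)}} = \frac{G}{2 G \frac{1}{G + \left(7 + 5\right)}} = \frac{G}{2 G \frac{1}{G + 12}} = \frac{G}{2 G \frac{1}{12 + G}} = G \frac{12 + G}{2 G} = 6 + \frac{G}{2}$)
$- 491 D + W{\left(5 \right)} = \left(-491\right) 135 + \left(6 + \frac{1}{2} \cdot 5\right) = -66285 + \left(6 + \frac{5}{2}\right) = -66285 + \frac{17}{2} = - \frac{132553}{2}$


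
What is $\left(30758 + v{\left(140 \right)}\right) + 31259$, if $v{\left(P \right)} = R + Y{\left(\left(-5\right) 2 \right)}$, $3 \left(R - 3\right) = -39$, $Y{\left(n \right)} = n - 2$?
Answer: $61995$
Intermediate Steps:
$Y{\left(n \right)} = -2 + n$
$R = -10$ ($R = 3 + \frac{1}{3} \left(-39\right) = 3 - 13 = -10$)
$v{\left(P \right)} = -22$ ($v{\left(P \right)} = -10 - 12 = -22$)
$\left(30758 + v{\left(140 \right)}\right) + 31259 = \left(30758 - 22\right) + 31259 = 30736 + 31259 = 61995$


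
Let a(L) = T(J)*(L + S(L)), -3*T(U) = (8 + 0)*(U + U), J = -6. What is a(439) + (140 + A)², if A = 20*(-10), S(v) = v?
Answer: 31696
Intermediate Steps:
A = -200
T(U) = -16*U/3 (T(U) = -(8 + 0)*(U + U)/3 = -8*2*U/3 = -16*U/3)
a(L) = 64*L (a(L) = (-16/3*(-6))*(L + L) = 32*(2*L) = 64*L)
a(439) + (140 + A)² = 64*439 + (140 - 200)² = 28096 + (-60)² = 28096 + 3600 = 31696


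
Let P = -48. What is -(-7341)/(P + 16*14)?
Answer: 7341/176 ≈ 41.710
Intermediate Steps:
-(-7341)/(P + 16*14) = -(-7341)/(-48 + 16*14) = -(-7341)/(-48 + 224) = -(-7341)/176 = -1*(-7341/176) = 7341/176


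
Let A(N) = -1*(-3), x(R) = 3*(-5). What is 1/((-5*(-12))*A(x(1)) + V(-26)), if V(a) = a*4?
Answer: 1/76 ≈ 0.013158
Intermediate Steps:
V(a) = 4*a
x(R) = -15
A(N) = 3
1/((-5*(-12))*A(x(1)) + V(-26)) = 1/(-5*(-12)*3 + 4*(-26)) = 1/(60*3 - 104) = 1/(180 - 104) = 1/76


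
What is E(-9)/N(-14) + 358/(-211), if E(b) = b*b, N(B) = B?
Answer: -22103/2954 ≈ -7.4824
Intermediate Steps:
E(b) = b²
E(-9)/N(-14) + 358/(-211) = (-9)²/(-14) + 358/(-211) = 81*(-1/14) + 358*(-1/211) = -81/14 - 358/211 = -22103/2954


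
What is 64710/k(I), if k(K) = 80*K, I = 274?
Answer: 6471/2192 ≈ 2.9521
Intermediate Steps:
64710/k(I) = 64710/((80*274)) = 64710/21920 = 64710*(1/21920) = 6471/2192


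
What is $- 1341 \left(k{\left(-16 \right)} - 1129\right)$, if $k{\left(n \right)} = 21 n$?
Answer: $1964565$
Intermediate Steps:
$- 1341 \left(k{\left(-16 \right)} - 1129\right) = - 1341 \left(21 \left(-16\right) - 1129\right) = - 1341 \left(-336 - 1129\right) = \left(-1341\right) \left(-1465\right) = 1964565$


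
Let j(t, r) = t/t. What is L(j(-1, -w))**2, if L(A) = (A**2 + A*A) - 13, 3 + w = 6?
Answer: 121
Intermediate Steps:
w = 3 (w = -3 + 6 = 3)
j(t, r) = 1
L(A) = -13 + 2*A**2 (L(A) = (A**2 + A**2) - 13 = 2*A**2 - 13 = -13 + 2*A**2)
L(j(-1, -w))**2 = (-13 + 2*1**2)**2 = (-13 + 2*1)**2 = (-13 + 2)**2 = (-11)**2 = 121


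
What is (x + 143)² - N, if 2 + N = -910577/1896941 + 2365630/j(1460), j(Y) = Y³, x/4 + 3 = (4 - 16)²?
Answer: 295089239012198151017/590353837597600 ≈ 4.9985e+5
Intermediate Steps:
x = 564 (x = -12 + 4*(4 - 16)² = -12 + 4*(-12)² = -12 + 4*144 = -12 + 576 = 564)
N = -1463642875388617/590353837597600 (N = -2 + (-910577/1896941 + 2365630/(1460³)) = -2 + (-910577*1/1896941 + 2365630/3112136000) = -2 + (-910577/1896941 + 2365630*(1/3112136000)) = -2 + (-910577/1896941 + 236563/311213600) = -2 - 282935200193417/590353837597600 = -1463642875388617/590353837597600 ≈ -2.4793)
(x + 143)² - N = (564 + 143)² - 1*(-1463642875388617/590353837597600) = 707² + 1463642875388617/590353837597600 = 499849 + 1463642875388617/590353837597600 = 295089239012198151017/590353837597600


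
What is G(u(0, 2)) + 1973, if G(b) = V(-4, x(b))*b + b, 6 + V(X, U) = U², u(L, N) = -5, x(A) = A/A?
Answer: 1993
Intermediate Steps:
x(A) = 1
V(X, U) = -6 + U²
G(b) = -4*b (G(b) = (-6 + 1²)*b + b = (-6 + 1)*b + b = -5*b + b = -4*b)
G(u(0, 2)) + 1973 = -4*(-5) + 1973 = 20 + 1973 = 1993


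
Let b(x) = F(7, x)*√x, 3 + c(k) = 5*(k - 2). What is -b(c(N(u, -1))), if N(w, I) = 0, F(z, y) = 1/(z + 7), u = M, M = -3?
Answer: -I*√13/14 ≈ -0.25754*I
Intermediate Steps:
u = -3
F(z, y) = 1/(7 + z)
c(k) = -13 + 5*k (c(k) = -3 + 5*(k - 2) = -3 + 5*(-2 + k) = -3 + (-10 + 5*k) = -13 + 5*k)
b(x) = √x/14 (b(x) = √x/(7 + 7) = √x/14)
-b(c(N(u, -1))) = -√(-13 + 5*0)/14 = -√(-13 + 0)/14 = -√(-13)/14 = -I*√13/14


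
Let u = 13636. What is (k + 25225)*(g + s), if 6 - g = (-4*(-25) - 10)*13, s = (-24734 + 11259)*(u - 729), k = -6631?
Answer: -3233924057466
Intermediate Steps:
s = -173921825 (s = (-24734 + 11259)*(13636 - 729) = -13475*12907 = -173921825)
g = -1164 (g = 6 - (-4*(-25) - 10)*13 = 6 - (100 - 10)*13 = 6 - 90*13 = 6 - 1*1170 = 6 - 1170 = -1164)
(k + 25225)*(g + s) = (-6631 + 25225)*(-1164 - 173921825) = 18594*(-173922989) = -3233924057466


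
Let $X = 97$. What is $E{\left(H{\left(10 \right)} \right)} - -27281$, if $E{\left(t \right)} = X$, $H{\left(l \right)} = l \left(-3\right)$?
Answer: $27378$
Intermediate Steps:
$H{\left(l \right)} = - 3 l$
$E{\left(t \right)} = 97$
$E{\left(H{\left(10 \right)} \right)} - -27281 = 97 - -27281 = 97 + 27281 = 27378$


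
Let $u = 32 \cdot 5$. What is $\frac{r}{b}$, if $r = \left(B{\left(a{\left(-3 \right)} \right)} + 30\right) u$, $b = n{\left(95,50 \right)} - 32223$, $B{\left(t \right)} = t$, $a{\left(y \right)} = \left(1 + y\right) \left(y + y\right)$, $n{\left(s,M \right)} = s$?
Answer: $- \frac{105}{502} \approx -0.20916$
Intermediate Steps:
$a{\left(y \right)} = 2 y \left(1 + y\right)$ ($a{\left(y \right)} = \left(1 + y\right) 2 y = 2 y \left(1 + y\right)$)
$u = 160$
$b = -32128$ ($b = 95 - 32223 = -32128$)
$r = 6720$ ($r = \left(2 \left(-3\right) \left(1 - 3\right) + 30\right) 160 = \left(2 \left(-3\right) \left(-2\right) + 30\right) 160 = \left(12 + 30\right) 160 = 42 \cdot 160 = 6720$)
$\frac{r}{b} = \frac{6720}{-32128} = 6720 \left(- \frac{1}{32128}\right) = - \frac{105}{502}$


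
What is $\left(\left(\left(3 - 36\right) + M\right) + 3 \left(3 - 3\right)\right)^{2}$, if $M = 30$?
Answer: $9$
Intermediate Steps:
$\left(\left(\left(3 - 36\right) + M\right) + 3 \left(3 - 3\right)\right)^{2} = \left(\left(\left(3 - 36\right) + 30\right) + 3 \left(3 - 3\right)\right)^{2} = \left(\left(-33 + 30\right) + 3 \cdot 0\right)^{2} = \left(-3 + 0\right)^{2} = \left(-3\right)^{2} = 9$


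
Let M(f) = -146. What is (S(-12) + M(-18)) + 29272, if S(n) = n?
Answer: 29114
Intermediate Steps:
(S(-12) + M(-18)) + 29272 = (-12 - 146) + 29272 = -158 + 29272 = 29114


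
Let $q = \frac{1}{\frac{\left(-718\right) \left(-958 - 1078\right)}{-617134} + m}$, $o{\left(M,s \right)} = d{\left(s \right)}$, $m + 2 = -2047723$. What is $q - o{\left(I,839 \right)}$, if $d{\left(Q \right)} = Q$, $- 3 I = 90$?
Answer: $- \frac{530131455656728}{631861090999} \approx -839.0$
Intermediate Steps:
$m = -2047725$ ($m = -2 - 2047723 = -2047725$)
$I = -30$ ($I = \left(- \frac{1}{3}\right) 90 = -30$)
$o{\left(M,s \right)} = s$
$q = - \frac{308567}{631861090999}$ ($q = \frac{1}{\frac{\left(-718\right) \left(-958 - 1078\right)}{-617134} - 2047725} = \frac{1}{\left(-718\right) \left(-2036\right) \left(- \frac{1}{617134}\right) - 2047725} = \frac{1}{1461848 \left(- \frac{1}{617134}\right) - 2047725} = \frac{1}{- \frac{730924}{308567} - 2047725} = \frac{1}{- \frac{631861090999}{308567}} = - \frac{308567}{631861090999} \approx -4.8835 \cdot 10^{-7}$)
$q - o{\left(I,839 \right)} = - \frac{308567}{631861090999} - 839 = - \frac{530131455656728}{631861090999}$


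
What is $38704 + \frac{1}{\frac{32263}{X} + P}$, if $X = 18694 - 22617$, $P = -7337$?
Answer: $\frac{1115267909133}{28815314} \approx 38704.0$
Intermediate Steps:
$X = -3923$ ($X = 18694 - 22617 = -3923$)
$38704 + \frac{1}{\frac{32263}{X} + P} = 38704 + \frac{1}{\frac{32263}{-3923} - 7337} = 38704 + \frac{1}{32263 \left(- \frac{1}{3923}\right) - 7337} = 38704 + \frac{1}{- \frac{32263}{3923} - 7337} = 38704 + \frac{1}{- \frac{28815314}{3923}} = 38704 - \frac{3923}{28815314} = \frac{1115267909133}{28815314}$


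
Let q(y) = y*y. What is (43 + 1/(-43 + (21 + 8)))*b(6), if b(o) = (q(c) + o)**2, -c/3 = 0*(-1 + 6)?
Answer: 10818/7 ≈ 1545.4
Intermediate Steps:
c = 0 (c = -0*(-1 + 6) = -0*5 = -3*0 = 0)
q(y) = y**2
b(o) = o**2 (b(o) = (0**2 + o)**2 = (0 + o)**2 = o**2)
(43 + 1/(-43 + (21 + 8)))*b(6) = (43 + 1/(-43 + (21 + 8)))*6**2 = (43 + 1/(-43 + 29))*36 = (43 + 1/(-14))*36 = (43 - 1/14)*36 = (601/14)*36 = 10818/7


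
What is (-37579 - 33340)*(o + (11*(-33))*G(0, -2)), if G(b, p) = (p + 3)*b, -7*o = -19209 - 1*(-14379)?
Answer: -48934110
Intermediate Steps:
o = 690 (o = -(-19209 - 1*(-14379))/7 = -(-19209 + 14379)/7 = -1/7*(-4830) = 690)
G(b, p) = b*(3 + p) (G(b, p) = (3 + p)*b = b*(3 + p))
(-37579 - 33340)*(o + (11*(-33))*G(0, -2)) = (-37579 - 33340)*(690 + (11*(-33))*(0*(3 - 2))) = -70919*(690 - 0) = -70919*(690 - 363*0) = -70919*(690 + 0) = -70919*690 = -48934110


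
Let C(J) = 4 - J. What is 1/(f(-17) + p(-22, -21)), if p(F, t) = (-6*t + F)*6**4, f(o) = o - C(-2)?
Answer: 1/134761 ≈ 7.4205e-6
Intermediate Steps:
f(o) = -6 + o (f(o) = o - (4 - 1*(-2)) = o - (4 + 2) = o - 1*6 = o - 6 = -6 + o)
p(F, t) = -7776*t + 1296*F (p(F, t) = (F - 6*t)*1296 = -7776*t + 1296*F)
1/(f(-17) + p(-22, -21)) = 1/((-6 - 17) + (-7776*(-21) + 1296*(-22))) = 1/(-23 + (163296 - 28512)) = 1/(-23 + 134784) = 1/134761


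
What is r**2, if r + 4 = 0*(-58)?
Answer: 16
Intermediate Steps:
r = -4 (r = -4 + 0*(-58) = -4 + 0 = -4)
r**2 = (-4)**2 = 16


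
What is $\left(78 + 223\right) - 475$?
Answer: $-174$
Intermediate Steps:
$\left(78 + 223\right) - 475 = 301 - 475 = -174$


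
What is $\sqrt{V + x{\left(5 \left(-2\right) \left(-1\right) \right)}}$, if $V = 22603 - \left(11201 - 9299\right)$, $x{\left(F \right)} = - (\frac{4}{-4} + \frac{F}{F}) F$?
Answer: $\sqrt{20701} \approx 143.88$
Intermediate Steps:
$x{\left(F \right)} = 0$ ($x{\left(F \right)} = - (4 \left(- \frac{1}{4}\right) + 1) F = - (-1 + 1) F = \left(-1\right) 0 F = 0 F = 0$)
$V = 20701$ ($V = 22603 - \left(11201 - 9299\right) = 22603 - 1902 = 20701$)
$\sqrt{V + x{\left(5 \left(-2\right) \left(-1\right) \right)}} = \sqrt{20701 + 0} = \sqrt{20701}$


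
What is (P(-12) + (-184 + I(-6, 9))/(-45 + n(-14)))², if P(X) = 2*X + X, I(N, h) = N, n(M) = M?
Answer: 3740356/3481 ≈ 1074.5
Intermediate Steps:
P(X) = 3*X
(P(-12) + (-184 + I(-6, 9))/(-45 + n(-14)))² = (3*(-12) + (-184 - 6)/(-45 - 14))² = (-36 - 190/(-59))² = (-36 - 190*(-1/59))² = (-36 + 190/59)² = (-1934/59)² = 3740356/3481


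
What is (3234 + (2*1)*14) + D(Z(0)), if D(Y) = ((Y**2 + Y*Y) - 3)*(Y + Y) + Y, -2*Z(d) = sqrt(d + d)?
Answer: 3262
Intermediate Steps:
Z(d) = -sqrt(2)*sqrt(d)/2 (Z(d) = -sqrt(d + d)/2 = -sqrt(2)*sqrt(d)/2)
D(Y) = Y + 2*Y*(-3 + 2*Y**2) (D(Y) = ((Y**2 + Y**2) - 3)*(2*Y) + Y = (2*Y**2 - 3)*(2*Y) + Y = (-3 + 2*Y**2)*(2*Y) + Y = 2*Y*(-3 + 2*Y**2) + Y = Y + 2*Y*(-3 + 2*Y**2))
(3234 + (2*1)*14) + D(Z(0)) = (3234 + (2*1)*14) + (-sqrt(2)*sqrt(0)/2)*(-5 + 4*(-sqrt(2)*sqrt(0)/2)**2) = (3234 + 2*14) + (-1/2*sqrt(2)*0)*(-5 + 4*(-1/2*sqrt(2)*0)**2) = (3234 + 28) + 0*(-5 + 4*0**2) = 3262 + 0*(-5 + 4*0) = 3262 + 0*(-5 + 0) = 3262 + 0*(-5) = 3262 + 0 = 3262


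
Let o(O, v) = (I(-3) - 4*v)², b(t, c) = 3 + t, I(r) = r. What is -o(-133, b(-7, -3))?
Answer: -169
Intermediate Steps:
o(O, v) = (-3 - 4*v)²
-o(-133, b(-7, -3)) = -(3 + 4*(3 - 7))² = -(3 + 4*(-4))² = -(3 - 16)² = -1*(-13)² = -1*169 = -169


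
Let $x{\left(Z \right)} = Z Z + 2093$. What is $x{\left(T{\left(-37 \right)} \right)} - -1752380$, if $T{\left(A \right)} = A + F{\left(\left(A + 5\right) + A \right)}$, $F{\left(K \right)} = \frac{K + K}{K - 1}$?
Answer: $\frac{2150732501}{1225} \approx 1.7557 \cdot 10^{6}$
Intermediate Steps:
$F{\left(K \right)} = \frac{2 K}{-1 + K}$
$T{\left(A \right)} = A + \frac{2 \left(5 + 2 A\right)}{4 + 2 A}$ ($T{\left(A \right)} = A + \frac{2 \left(\left(A + 5\right) + A\right)}{-1 + \left(\left(A + 5\right) + A\right)} = A + \frac{2 \left(\left(5 + A\right) + A\right)}{-1 + \left(\left(5 + A\right) + A\right)} = A + \frac{2 \left(5 + 2 A\right)}{-1 + \left(5 + 2 A\right)} = A + \frac{2 \left(5 + 2 A\right)}{4 + 2 A}$)
$x{\left(Z \right)} = 2093 + Z^{2}$ ($x{\left(Z \right)} = Z^{2} + 2093 = 2093 + Z^{2}$)
$x{\left(T{\left(-37 \right)} \right)} - -1752380 = \left(2093 + \left(\frac{5 + \left(-37\right)^{2} + 4 \left(-37\right)}{2 - 37}\right)^{2}\right) - -1752380 = \left(2093 + \left(\frac{5 + 1369 - 148}{-35}\right)^{2}\right) + 1752380 = \left(2093 + \left(\left(- \frac{1}{35}\right) 1226\right)^{2}\right) + 1752380 = \left(2093 + \left(- \frac{1226}{35}\right)^{2}\right) + 1752380 = \left(2093 + \frac{1503076}{1225}\right) + 1752380 = \frac{4067001}{1225} + 1752380 = \frac{2150732501}{1225}$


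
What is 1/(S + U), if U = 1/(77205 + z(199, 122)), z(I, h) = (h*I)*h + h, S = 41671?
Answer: 3039243/126648295054 ≈ 2.3998e-5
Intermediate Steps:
z(I, h) = h + I*h² (z(I, h) = (I*h)*h + h = I*h² + h = h + I*h²)
U = 1/3039243 (U = 1/(77205 + 122*(1 + 199*122)) = 1/(77205 + 122*(1 + 24278)) = 1/(77205 + 122*24279) = 1/(77205 + 2962038) = 1/3039243 ≈ 3.2903e-7)
1/(S + U) = 1/(41671 + 1/3039243) = 1/(126648295054/3039243) = 3039243/126648295054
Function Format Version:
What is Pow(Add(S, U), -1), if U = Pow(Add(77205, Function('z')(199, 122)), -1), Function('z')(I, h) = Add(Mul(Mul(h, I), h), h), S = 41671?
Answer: Rational(3039243, 126648295054) ≈ 2.3998e-5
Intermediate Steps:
Function('z')(I, h) = Add(h, Mul(I, Pow(h, 2))) (Function('z')(I, h) = Add(Mul(Mul(I, h), h), h) = Add(Mul(I, Pow(h, 2)), h) = Add(h, Mul(I, Pow(h, 2))))
U = Rational(1, 3039243) (U = Pow(Add(77205, Mul(122, Add(1, Mul(199, 122)))), -1) = Pow(Add(77205, Mul(122, Add(1, 24278))), -1) = Pow(Add(77205, Mul(122, 24279)), -1) = Pow(Add(77205, 2962038), -1) = Pow(3039243, -1) = Rational(1, 3039243) ≈ 3.2903e-7)
Pow(Add(S, U), -1) = Pow(Add(41671, Rational(1, 3039243)), -1) = Pow(Rational(126648295054, 3039243), -1) = Rational(3039243, 126648295054)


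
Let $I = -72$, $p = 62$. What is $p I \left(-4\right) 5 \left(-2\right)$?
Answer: $-178560$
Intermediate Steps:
$p I \left(-4\right) 5 \left(-2\right) = 62 \left(-72\right) \left(-4\right) 5 \left(-2\right) = - 4464 \left(\left(-20\right) \left(-2\right)\right) = \left(-4464\right) 40 = -178560$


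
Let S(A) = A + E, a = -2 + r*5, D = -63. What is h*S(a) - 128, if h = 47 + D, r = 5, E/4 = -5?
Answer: -176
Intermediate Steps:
E = -20 (E = 4*(-5) = -20)
a = 23 (a = -2 + 5*5 = -2 + 25 = 23)
h = -16 (h = 47 - 63 = -16)
S(A) = -20 + A (S(A) = A - 20 = -20 + A)
h*S(a) - 128 = -16*(-20 + 23) - 128 = -16*3 - 128 = -48 - 128 = -176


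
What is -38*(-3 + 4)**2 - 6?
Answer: -44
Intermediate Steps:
-38*(-3 + 4)**2 - 6 = -38*1**2 - 6 = -38*1 - 6 = -38 - 6 = -44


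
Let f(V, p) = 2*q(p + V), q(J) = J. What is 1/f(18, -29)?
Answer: -1/22 ≈ -0.045455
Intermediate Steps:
f(V, p) = 2*V + 2*p (f(V, p) = 2*(p + V) = 2*(V + p) = 2*V + 2*p)
1/f(18, -29) = 1/(2*18 + 2*(-29)) = 1/(36 - 58) = 1/(-22) = -1/22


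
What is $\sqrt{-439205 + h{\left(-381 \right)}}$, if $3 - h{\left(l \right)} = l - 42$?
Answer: $i \sqrt{438779} \approx 662.4 i$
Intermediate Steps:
$h{\left(l \right)} = 45 - l$ ($h{\left(l \right)} = 3 - \left(l - 42\right) = 3 - \left(-42 + l\right) = 45 - l$)
$\sqrt{-439205 + h{\left(-381 \right)}} = \sqrt{-439205 + \left(45 - -381\right)} = \sqrt{-439205 + \left(45 + 381\right)} = \sqrt{-439205 + 426} = \sqrt{-438779} = i \sqrt{438779}$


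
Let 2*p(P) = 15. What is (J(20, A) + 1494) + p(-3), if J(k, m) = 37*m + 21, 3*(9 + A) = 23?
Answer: 8839/6 ≈ 1473.2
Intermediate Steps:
A = -4/3 (A = -9 + (⅓)*23 = -9 + 23/3 = -4/3 ≈ -1.3333)
J(k, m) = 21 + 37*m
p(P) = 15/2 (p(P) = (½)*15 = 15/2)
(J(20, A) + 1494) + p(-3) = ((21 + 37*(-4/3)) + 1494) + 15/2 = ((21 - 148/3) + 1494) + 15/2 = (-85/3 + 1494) + 15/2 = 4397/3 + 15/2 = 8839/6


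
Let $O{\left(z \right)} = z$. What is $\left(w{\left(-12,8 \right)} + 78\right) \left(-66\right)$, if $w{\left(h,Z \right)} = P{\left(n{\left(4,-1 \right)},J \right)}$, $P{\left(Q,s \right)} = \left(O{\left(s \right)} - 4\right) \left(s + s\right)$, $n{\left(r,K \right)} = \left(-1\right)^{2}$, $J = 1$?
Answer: $-4752$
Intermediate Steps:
$n{\left(r,K \right)} = 1$
$P{\left(Q,s \right)} = 2 s \left(-4 + s\right)$ ($P{\left(Q,s \right)} = \left(s - 4\right) \left(s + s\right) = \left(-4 + s\right) 2 s = 2 s \left(-4 + s\right)$)
$w{\left(h,Z \right)} = -6$ ($w{\left(h,Z \right)} = 2 \cdot 1 \left(-4 + 1\right) = 2 \cdot 1 \left(-3\right) = -6$)
$\left(w{\left(-12,8 \right)} + 78\right) \left(-66\right) = \left(-6 + 78\right) \left(-66\right) = 72 \left(-66\right) = -4752$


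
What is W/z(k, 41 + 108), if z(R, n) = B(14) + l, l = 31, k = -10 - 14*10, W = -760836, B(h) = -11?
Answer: -190209/5 ≈ -38042.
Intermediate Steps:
k = -150 (k = -10 - 140 = -150)
z(R, n) = 20 (z(R, n) = -11 + 31 = 20)
W/z(k, 41 + 108) = -760836/20 = -760836*1/20 = -190209/5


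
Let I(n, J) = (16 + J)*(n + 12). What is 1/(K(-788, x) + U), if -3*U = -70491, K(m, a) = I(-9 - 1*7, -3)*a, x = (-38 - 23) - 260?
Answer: 1/40189 ≈ 2.4882e-5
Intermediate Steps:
I(n, J) = (12 + n)*(16 + J) (I(n, J) = (16 + J)*(12 + n) = (12 + n)*(16 + J))
x = -321 (x = -61 - 260 = -321)
K(m, a) = -52*a (K(m, a) = (192 + 12*(-3) + 16*(-9 - 1*7) - 3*(-9 - 1*7))*a = (192 - 36 + 16*(-9 - 7) - 3*(-9 - 7))*a = (192 - 36 + 16*(-16) - 3*(-16))*a = (192 - 36 - 256 + 48)*a = -52*a)
U = 23497 (U = -1/3*(-70491) = 23497)
1/(K(-788, x) + U) = 1/(-52*(-321) + 23497) = 1/(16692 + 23497) = 1/40189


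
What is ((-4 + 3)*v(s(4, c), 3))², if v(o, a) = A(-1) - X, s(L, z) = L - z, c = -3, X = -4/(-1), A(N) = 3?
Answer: 1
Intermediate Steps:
X = 4 (X = -4*(-1) = 4)
v(o, a) = -1 (v(o, a) = 3 - 1*4 = 3 - 4 = -1)
((-4 + 3)*v(s(4, c), 3))² = ((-4 + 3)*(-1))² = (-1*(-1))² = 1² = 1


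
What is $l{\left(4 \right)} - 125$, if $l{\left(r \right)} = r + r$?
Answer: $-117$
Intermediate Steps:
$l{\left(r \right)} = 2 r$
$l{\left(4 \right)} - 125 = 2 \cdot 4 - 125 = 8 - 125 = -117$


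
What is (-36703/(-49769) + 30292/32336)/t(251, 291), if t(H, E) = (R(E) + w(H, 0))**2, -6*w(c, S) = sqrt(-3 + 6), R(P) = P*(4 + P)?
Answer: 6062469201/(100583149*(-515070 + sqrt(3))**2) ≈ 2.2719e-10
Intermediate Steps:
w(c, S) = -sqrt(3)/6 (w(c, S) = -sqrt(-3 + 6)/6 = -sqrt(3)/6)
t(H, E) = (-sqrt(3)/6 + E*(4 + E))**2 (t(H, E) = (E*(4 + E) - sqrt(3)/6)**2 = (-sqrt(3)/6 + E*(4 + E))**2)
(-36703/(-49769) + 30292/32336)/t(251, 291) = (-36703/(-49769) + 30292/32336)/(((-sqrt(3) + 6*291*(4 + 291))**2/36)) = (-36703*(-1/49769) + 30292*(1/32336))/(((-sqrt(3) + 6*291*295)**2/36)) = (36703/49769 + 7573/8084)/(((-sqrt(3) + 515070)**2/36)) = 673607689/(402332596*(((515070 - sqrt(3))**2/36))) = 673607689*(36/(515070 - sqrt(3))**2)/402332596 = 6062469201/(100583149*(515070 - sqrt(3))**2)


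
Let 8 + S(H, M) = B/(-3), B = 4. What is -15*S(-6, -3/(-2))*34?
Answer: 4760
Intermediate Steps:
S(H, M) = -28/3 (S(H, M) = -8 + 4/(-3) = -8 + 4*(-⅓) = -8 - 4/3 = -28/3)
-15*S(-6, -3/(-2))*34 = -15*(-28/3)*34 = 140*34 = 4760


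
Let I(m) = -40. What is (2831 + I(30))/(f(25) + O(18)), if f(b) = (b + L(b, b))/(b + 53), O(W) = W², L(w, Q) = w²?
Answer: 8373/997 ≈ 8.3982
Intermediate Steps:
f(b) = (b + b²)/(53 + b) (f(b) = (b + b²)/(b + 53) = (b + b²)/(53 + b))
(2831 + I(30))/(f(25) + O(18)) = (2831 - 40)/(25*(1 + 25)/(53 + 25) + 18²) = 2791/(25*26/78 + 324) = 2791/(25*(1/78)*26 + 324) = 2791/(25/3 + 324) = 2791/(997/3) = 2791*(3/997) = 8373/997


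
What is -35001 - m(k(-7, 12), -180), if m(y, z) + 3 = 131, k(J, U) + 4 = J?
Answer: -35129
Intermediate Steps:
k(J, U) = -4 + J
m(y, z) = 128 (m(y, z) = -3 + 131 = 128)
-35001 - m(k(-7, 12), -180) = -35001 - 1*128 = -35001 - 128 = -35129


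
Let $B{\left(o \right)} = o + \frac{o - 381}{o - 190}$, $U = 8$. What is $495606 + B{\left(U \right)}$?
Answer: $\frac{90202121}{182} \approx 4.9562 \cdot 10^{5}$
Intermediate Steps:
$B{\left(o \right)} = o + \frac{-381 + o}{-190 + o}$
$495606 + B{\left(U \right)} = 495606 + \frac{-381 + 8^{2} - 1512}{-190 + 8} = 495606 + \frac{-381 + 64 - 1512}{-182} = 495606 - - \frac{1829}{182} = 495606 + \frac{1829}{182} = \frac{90202121}{182}$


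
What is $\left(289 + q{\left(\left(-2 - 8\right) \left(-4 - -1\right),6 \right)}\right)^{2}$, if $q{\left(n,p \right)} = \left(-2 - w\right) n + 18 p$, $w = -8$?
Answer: $332929$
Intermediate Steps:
$q{\left(n,p \right)} = 6 n + 18 p$ ($q{\left(n,p \right)} = \left(-2 - -8\right) n + 18 p = \left(-2 + 8\right) n + 18 p = 6 n + 18 p$)
$\left(289 + q{\left(\left(-2 - 8\right) \left(-4 - -1\right),6 \right)}\right)^{2} = \left(289 + \left(6 \left(-2 - 8\right) \left(-4 - -1\right) + 18 \cdot 6\right)\right)^{2} = \left(289 + \left(6 \left(- 10 \left(-4 + \left(3 - 2\right)\right)\right) + 108\right)\right)^{2} = \left(289 + \left(6 \left(- 10 \left(-4 + 1\right)\right) + 108\right)\right)^{2} = \left(289 + \left(6 \left(\left(-10\right) \left(-3\right)\right) + 108\right)\right)^{2} = \left(289 + \left(6 \cdot 30 + 108\right)\right)^{2} = \left(289 + \left(180 + 108\right)\right)^{2} = \left(289 + 288\right)^{2} = 577^{2} = 332929$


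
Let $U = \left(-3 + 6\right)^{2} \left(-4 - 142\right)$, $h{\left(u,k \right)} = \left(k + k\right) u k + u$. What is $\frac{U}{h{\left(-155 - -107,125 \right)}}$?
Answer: $\frac{73}{83336} \approx 0.00087597$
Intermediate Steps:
$h{\left(u,k \right)} = u + 2 u k^{2}$ ($h{\left(u,k \right)} = 2 k u k + u = 2 u k^{2} + u = u + 2 u k^{2}$)
$U = -1314$ ($U = 3^{2} \left(-146\right) = 9 \left(-146\right) = -1314$)
$\frac{U}{h{\left(-155 - -107,125 \right)}} = - \frac{1314}{\left(-155 - -107\right) \left(1 + 2 \cdot 125^{2}\right)} = - \frac{1314}{\left(-155 + 107\right) \left(1 + 2 \cdot 15625\right)} = - \frac{1314}{\left(-48\right) \left(1 + 31250\right)} = - \frac{1314}{\left(-48\right) 31251} = - \frac{1314}{-1500048} = \left(-1314\right) \left(- \frac{1}{1500048}\right) = \frac{73}{83336}$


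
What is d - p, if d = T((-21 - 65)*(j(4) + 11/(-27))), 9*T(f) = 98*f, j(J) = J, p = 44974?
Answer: -11746198/243 ≈ -48338.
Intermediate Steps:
T(f) = 98*f/9 (T(f) = (98*f)/9 = 98*f/9)
d = -817516/243 (d = 98*((-21 - 65)*(4 + 11/(-27)))/9 = 98*(-86*(4 + 11*(-1/27)))/9 = 98*(-86*(4 - 11/27))/9 = 98*(-86*97/27)/9 = (98/9)*(-8342/27) = -817516/243 ≈ -3364.3)
d - p = -817516/243 - 1*44974 = -817516/243 - 44974 = -11746198/243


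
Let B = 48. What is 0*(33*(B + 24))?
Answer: 0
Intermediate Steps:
0*(33*(B + 24)) = 0*(33*(48 + 24)) = 0*(33*72) = 0*2376 = 0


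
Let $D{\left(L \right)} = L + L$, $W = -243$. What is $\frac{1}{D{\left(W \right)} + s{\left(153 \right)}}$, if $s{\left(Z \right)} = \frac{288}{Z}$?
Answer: $- \frac{17}{8230} \approx -0.0020656$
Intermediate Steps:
$D{\left(L \right)} = 2 L$
$\frac{1}{D{\left(W \right)} + s{\left(153 \right)}} = \frac{1}{2 \left(-243\right) + \frac{288}{153}} = \frac{1}{-486 + 288 \cdot \frac{1}{153}} = \frac{1}{-486 + \frac{32}{17}} = \frac{1}{- \frac{8230}{17}} = - \frac{17}{8230}$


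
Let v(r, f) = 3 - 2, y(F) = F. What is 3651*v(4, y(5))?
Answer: 3651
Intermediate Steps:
v(r, f) = 1
3651*v(4, y(5)) = 3651*1 = 3651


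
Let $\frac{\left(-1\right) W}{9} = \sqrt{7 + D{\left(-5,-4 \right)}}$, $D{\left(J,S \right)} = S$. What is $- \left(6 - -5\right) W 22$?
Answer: $2178 \sqrt{3} \approx 3772.4$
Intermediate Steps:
$W = - 9 \sqrt{3}$ ($W = - 9 \sqrt{7 - 4} = - 9 \sqrt{3} \approx -15.588$)
$- \left(6 - -5\right) W 22 = - \left(6 - -5\right) \left(- 9 \sqrt{3}\right) 22 = - \left(6 + 5\right) \left(- 9 \sqrt{3}\right) 22 = - 11 \left(- 9 \sqrt{3}\right) 22 = - - 99 \sqrt{3} \cdot 22 = - \left(-2178\right) \sqrt{3} = 2178 \sqrt{3}$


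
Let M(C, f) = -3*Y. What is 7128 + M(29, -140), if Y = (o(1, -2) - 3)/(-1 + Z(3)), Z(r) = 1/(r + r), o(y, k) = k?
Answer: 7110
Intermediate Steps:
Z(r) = 1/(2*r)
Y = 6 (Y = (-2 - 3)/(-1 + (½)/3) = -5/(-1 + (½)*(⅓)) = -5/(-1 + ⅙) = -5/(-⅚) = -5*(-6/5) = 6)
M(C, f) = -18 (M(C, f) = -3*6 = -18)
7128 + M(29, -140) = 7128 - 18 = 7110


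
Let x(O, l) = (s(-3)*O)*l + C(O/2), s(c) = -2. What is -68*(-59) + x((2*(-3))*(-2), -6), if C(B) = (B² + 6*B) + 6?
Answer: 4234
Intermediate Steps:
C(B) = 6 + B² + 6*B
x(O, l) = 6 + 3*O + O²/4 - 2*O*l (x(O, l) = (-2*O)*l + (6 + (O/2)² + 6*(O/2)) = -2*O*l + (6 + (O*(½))² + 6*(O*(½))) = -2*O*l + (6 + (O/2)² + 6*(O/2)) = -2*O*l + (6 + O²/4 + 3*O) = -2*O*l + (6 + 3*O + O²/4) = 6 + 3*O + O²/4 - 2*O*l)
-68*(-59) + x((2*(-3))*(-2), -6) = -68*(-59) + (6 + 3*((2*(-3))*(-2)) + ((2*(-3))*(-2))²/4 - 2*(2*(-3))*(-2)*(-6)) = 4012 + (6 + 3*(-6*(-2)) + (-6*(-2))²/4 - 2*(-6*(-2))*(-6)) = 4012 + (6 + 3*12 + (¼)*12² - 2*12*(-6)) = 4012 + (6 + 36 + (¼)*144 + 144) = 4012 + (6 + 36 + 36 + 144) = 4012 + 222 = 4234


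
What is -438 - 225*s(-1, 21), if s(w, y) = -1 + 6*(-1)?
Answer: 1137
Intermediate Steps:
s(w, y) = -7 (s(w, y) = -1 - 6 = -7)
-438 - 225*s(-1, 21) = -438 - 225*(-7) = -438 + 1575 = 1137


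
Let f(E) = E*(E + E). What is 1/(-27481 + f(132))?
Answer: 1/7367 ≈ 0.00013574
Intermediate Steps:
f(E) = 2*E² (f(E) = E*(2*E) = 2*E²)
1/(-27481 + f(132)) = 1/(-27481 + 2*132²) = 1/(-27481 + 2*17424) = 1/(-27481 + 34848) = 1/7367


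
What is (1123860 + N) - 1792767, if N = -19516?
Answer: -688423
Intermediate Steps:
(1123860 + N) - 1792767 = (1123860 - 19516) - 1792767 = 1104344 - 1792767 = -688423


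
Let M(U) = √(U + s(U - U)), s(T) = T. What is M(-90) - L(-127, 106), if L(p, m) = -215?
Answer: 215 + 3*I*√10 ≈ 215.0 + 9.4868*I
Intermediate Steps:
M(U) = √U (M(U) = √(U + (U - U)) = √(U + 0) = √U)
M(-90) - L(-127, 106) = √(-90) - 1*(-215) = 3*I*√10 + 215 = 215 + 3*I*√10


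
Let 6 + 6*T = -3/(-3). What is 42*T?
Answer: -35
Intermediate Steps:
T = -⅚ (T = -1 + (-3/(-3))/6 = -1 + (-3*(-1)/3)/6 = -1 + (-1*(-1))/6 = -1 + (⅙)*1 = -1 + ⅙ = -⅚ ≈ -0.83333)
42*T = 42*(-⅚) = -35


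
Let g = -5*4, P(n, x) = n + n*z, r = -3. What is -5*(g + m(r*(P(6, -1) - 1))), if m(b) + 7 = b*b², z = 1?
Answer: 179820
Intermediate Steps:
P(n, x) = 2*n (P(n, x) = n + n*1 = n + n = 2*n)
g = -20
m(b) = -7 + b³ (m(b) = -7 + b*b² = -7 + b³)
-5*(g + m(r*(P(6, -1) - 1))) = -5*(-20 + (-7 + (-3*(2*6 - 1))³)) = -5*(-20 + (-7 + (-3*(12 - 1))³)) = -5*(-20 + (-7 + (-3*11)³)) = -5*(-20 + (-7 + (-33)³)) = -5*(-20 + (-7 - 35937)) = -5*(-20 - 35944) = -5*(-35964) = 179820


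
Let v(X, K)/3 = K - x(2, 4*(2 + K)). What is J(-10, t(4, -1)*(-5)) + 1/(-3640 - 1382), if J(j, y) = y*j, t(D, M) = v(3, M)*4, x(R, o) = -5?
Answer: 12052799/5022 ≈ 2400.0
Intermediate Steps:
v(X, K) = 15 + 3*K (v(X, K) = 3*(K - 1*(-5)) = 3*(K + 5) = 3*(5 + K) = 15 + 3*K)
t(D, M) = 60 + 12*M (t(D, M) = (15 + 3*M)*4 = 60 + 12*M)
J(j, y) = j*y
J(-10, t(4, -1)*(-5)) + 1/(-3640 - 1382) = -10*(60 + 12*(-1))*(-5) + 1/(-3640 - 1382) = -10*(60 - 12)*(-5) + 1/(-5022) = -480*(-5) - 1/5022 = -10*(-240) - 1/5022 = 2400 - 1/5022 = 12052799/5022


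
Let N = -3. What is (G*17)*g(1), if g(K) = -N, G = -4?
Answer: -204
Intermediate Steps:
g(K) = 3 (g(K) = -1*(-3) = 3)
(G*17)*g(1) = -4*17*3 = -68*3 = -204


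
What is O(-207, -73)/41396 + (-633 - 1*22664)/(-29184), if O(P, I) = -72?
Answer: 240575341/302025216 ≈ 0.79654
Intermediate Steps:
O(-207, -73)/41396 + (-633 - 1*22664)/(-29184) = -72/41396 + (-633 - 1*22664)/(-29184) = -72*1/41396 + (-633 - 22664)*(-1/29184) = -18/10349 - 23297*(-1/29184) = -18/10349 + 23297/29184 = 240575341/302025216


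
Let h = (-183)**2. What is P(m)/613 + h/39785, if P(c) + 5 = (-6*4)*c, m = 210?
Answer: -180186568/24388205 ≈ -7.3883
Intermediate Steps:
h = 33489
P(c) = -5 - 24*c (P(c) = -5 + (-6*4)*c = -5 - 24*c)
P(m)/613 + h/39785 = (-5 - 24*210)/613 + 33489/39785 = (-5 - 5040)*(1/613) + 33489*(1/39785) = -5045*1/613 + 33489/39785 = -5045/613 + 33489/39785 = -180186568/24388205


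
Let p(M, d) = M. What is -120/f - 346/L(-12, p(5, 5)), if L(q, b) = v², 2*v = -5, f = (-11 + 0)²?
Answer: -170464/3025 ≈ -56.352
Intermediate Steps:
f = 121 (f = (-11)² = 121)
v = -5/2 (v = (½)*(-5) = -5/2 ≈ -2.5000)
L(q, b) = 25/4 (L(q, b) = (-5/2)² = 25/4)
-120/f - 346/L(-12, p(5, 5)) = -120/121 - 346/25/4 = -120*1/121 - 346*4/25 = -120/121 - 1384/25 = -170464/3025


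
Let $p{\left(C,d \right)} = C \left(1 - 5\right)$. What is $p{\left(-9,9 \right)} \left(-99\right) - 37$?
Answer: $-3601$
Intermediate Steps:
$p{\left(C,d \right)} = - 4 C$ ($p{\left(C,d \right)} = C \left(-4\right) = - 4 C$)
$p{\left(-9,9 \right)} \left(-99\right) - 37 = \left(-4\right) \left(-9\right) \left(-99\right) - 37 = 36 \left(-99\right) - 37 = -3564 - 37 = -3601$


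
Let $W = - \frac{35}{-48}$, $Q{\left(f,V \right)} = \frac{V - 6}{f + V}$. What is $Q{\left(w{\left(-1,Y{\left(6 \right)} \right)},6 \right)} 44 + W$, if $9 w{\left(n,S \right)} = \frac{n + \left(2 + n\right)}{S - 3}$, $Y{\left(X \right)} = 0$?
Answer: $\frac{35}{48} \approx 0.72917$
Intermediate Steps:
$w{\left(n,S \right)} = \frac{2 + 2 n}{9 \left(-3 + S\right)}$ ($w{\left(n,S \right)} = \frac{\left(n + \left(2 + n\right)\right) \frac{1}{S - 3}}{9} = \frac{\left(2 + 2 n\right) \frac{1}{-3 + S}}{9} = \frac{\frac{1}{-3 + S} \left(2 + 2 n\right)}{9} = \frac{2 + 2 n}{9 \left(-3 + S\right)}$)
$Q{\left(f,V \right)} = \frac{-6 + V}{V + f}$
$W = \frac{35}{48}$ ($W = \left(-35\right) \left(- \frac{1}{48}\right) = \frac{35}{48} \approx 0.72917$)
$Q{\left(w{\left(-1,Y{\left(6 \right)} \right)},6 \right)} 44 + W = \frac{-6 + 6}{6 + \frac{2 \left(1 - 1\right)}{9 \left(-3 + 0\right)}} 44 + \frac{35}{48} = \frac{1}{6 + \frac{2}{9} \frac{1}{-3} \cdot 0} \cdot 0 \cdot 44 + \frac{35}{48} = \frac{1}{6 + \frac{2}{9} \left(- \frac{1}{3}\right) 0} \cdot 0 \cdot 44 + \frac{35}{48} = \frac{1}{6 + 0} \cdot 0 \cdot 44 + \frac{35}{48} = \frac{1}{6} \cdot 0 \cdot 44 + \frac{35}{48} = 0 \cdot 44 + \frac{35}{48} = 0 + \frac{35}{48} = \frac{35}{48}$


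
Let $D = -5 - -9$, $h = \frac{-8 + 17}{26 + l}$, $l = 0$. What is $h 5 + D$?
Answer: $\frac{149}{26} \approx 5.7308$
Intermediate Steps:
$h = \frac{9}{26}$ ($h = \frac{-8 + 17}{26 + 0} = \frac{9}{26} \approx 0.34615$)
$D = 4$ ($D = -5 + 9 = 4$)
$h 5 + D = \frac{9}{26} \cdot 5 + 4 = \frac{45}{26} + 4 = \frac{149}{26}$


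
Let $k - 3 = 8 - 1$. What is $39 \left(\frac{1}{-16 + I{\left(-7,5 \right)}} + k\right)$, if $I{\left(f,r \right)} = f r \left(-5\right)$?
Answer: $\frac{20683}{53} \approx 390.25$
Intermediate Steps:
$I{\left(f,r \right)} = - 5 f r$
$k = 10$ ($k = 3 + \left(8 - 1\right) = 3 + 7 = 10$)
$39 \left(\frac{1}{-16 + I{\left(-7,5 \right)}} + k\right) = 39 \left(\frac{1}{-16 - \left(-35\right) 5} + 10\right) = 39 \left(\frac{1}{-16 + 175} + 10\right) = 39 \left(\frac{1}{159} + 10\right) = 39 \cdot \frac{1591}{159} = \frac{20683}{53}$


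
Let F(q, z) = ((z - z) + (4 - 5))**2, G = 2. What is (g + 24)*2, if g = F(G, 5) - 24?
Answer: 2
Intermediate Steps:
F(q, z) = 1 (F(q, z) = (0 - 1)**2 = (-1)**2 = 1)
g = -23 (g = 1 - 24 = -23)
(g + 24)*2 = (-23 + 24)*2 = 1*2 = 2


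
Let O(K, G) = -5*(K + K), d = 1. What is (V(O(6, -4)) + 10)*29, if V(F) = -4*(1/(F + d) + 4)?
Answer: -10150/59 ≈ -172.03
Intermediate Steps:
O(K, G) = -10*K
V(F) = -16 - 4/(1 + F) (V(F) = -4*(1/(F + 1) + 4) = -4*(1/(1 + F) + 4) = -4*(4 + 1/(1 + F)) = -16 - 4/(1 + F))
(V(O(6, -4)) + 10)*29 = (4*(-5 - (-40)*6)/(1 - 10*6) + 10)*29 = (4*(-5 - 4*(-60))/(1 - 60) + 10)*29 = (4*(-5 + 240)/(-59) + 10)*29 = (4*(-1/59)*235 + 10)*29 = (-940/59 + 10)*29 = -350/59*29 = -10150/59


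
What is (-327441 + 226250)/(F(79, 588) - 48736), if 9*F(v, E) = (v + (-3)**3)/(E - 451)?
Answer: 124768503/60091436 ≈ 2.0763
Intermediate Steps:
F(v, E) = (-27 + v)/(9*(-451 + E)) (F(v, E) = ((v + (-3)**3)/(E - 451))/9 = ((v - 27)/(-451 + E))/9 = ((-27 + v)/(-451 + E))/9 = (-27 + v)/(9*(-451 + E)))
(-327441 + 226250)/(F(79, 588) - 48736) = (-327441 + 226250)/((-27 + 79)/(9*(-451 + 588)) - 48736) = -101191/((1/9)*52/137 - 48736) = -101191/((1/9)*(1/137)*52 - 48736) = -101191/(52/1233 - 48736) = -101191/(-60091436/1233) = -101191*(-1233/60091436) = 124768503/60091436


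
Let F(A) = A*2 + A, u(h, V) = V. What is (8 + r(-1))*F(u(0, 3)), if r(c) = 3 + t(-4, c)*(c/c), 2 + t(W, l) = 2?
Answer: 99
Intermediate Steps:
t(W, l) = 0 (t(W, l) = -2 + 2 = 0)
F(A) = 3*A (F(A) = 2*A + A = 3*A)
r(c) = 3 (r(c) = 3 + 0*(c/c) = 3 + 0*1 = 3 + 0 = 3)
(8 + r(-1))*F(u(0, 3)) = (8 + 3)*(3*3) = 11*9 = 99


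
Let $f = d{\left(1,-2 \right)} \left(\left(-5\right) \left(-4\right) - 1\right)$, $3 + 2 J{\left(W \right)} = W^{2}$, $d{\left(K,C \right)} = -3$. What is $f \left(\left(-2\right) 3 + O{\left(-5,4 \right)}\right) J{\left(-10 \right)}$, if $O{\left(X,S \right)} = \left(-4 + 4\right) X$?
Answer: $16587$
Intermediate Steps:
$O{\left(X,S \right)} = 0$ ($O{\left(X,S \right)} = 0 X = 0$)
$J{\left(W \right)} = - \frac{3}{2} + \frac{W^{2}}{2}$
$f = -57$ ($f = - 3 \left(\left(-5\right) \left(-4\right) - 1\right) = - 3 \left(20 - 1\right) = \left(-3\right) 19 = -57$)
$f \left(\left(-2\right) 3 + O{\left(-5,4 \right)}\right) J{\left(-10 \right)} = - 57 \left(\left(-2\right) 3 + 0\right) \left(- \frac{3}{2} + \frac{\left(-10\right)^{2}}{2}\right) = - 57 \left(-6 + 0\right) \left(- \frac{3}{2} + \frac{1}{2} \cdot 100\right) = \left(-57\right) \left(-6\right) \left(- \frac{3}{2} + 50\right) = 342 \cdot \frac{97}{2} = 16587$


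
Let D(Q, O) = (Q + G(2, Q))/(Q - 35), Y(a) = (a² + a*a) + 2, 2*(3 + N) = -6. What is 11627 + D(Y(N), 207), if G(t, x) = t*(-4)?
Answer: 151173/13 ≈ 11629.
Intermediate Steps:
G(t, x) = -4*t
N = -6 (N = -3 + (½)*(-6) = -3 - 3 = -6)
Y(a) = 2 + 2*a² (Y(a) = (a² + a²) + 2 = 2*a² + 2 = 2 + 2*a²)
D(Q, O) = (-8 + Q)/(-35 + Q) (D(Q, O) = (Q - 4*2)/(Q - 35) = (Q - 8)/(-35 + Q) = (-8 + Q)/(-35 + Q))
11627 + D(Y(N), 207) = 11627 + (-8 + (2 + 2*(-6)²))/(-35 + (2 + 2*(-6)²)) = 11627 + (-8 + (2 + 2*36))/(-35 + (2 + 2*36)) = 11627 + (-8 + (2 + 72))/(-35 + (2 + 72)) = 11627 + (-8 + 74)/(-35 + 74) = 11627 + 66/39 = 11627 + (1/39)*66 = 11627 + 22/13 = 151173/13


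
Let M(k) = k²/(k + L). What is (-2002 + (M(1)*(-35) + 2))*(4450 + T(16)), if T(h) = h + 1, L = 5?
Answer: -17920115/2 ≈ -8.9601e+6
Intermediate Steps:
M(k) = k²/(5 + k) (M(k) = k²/(k + 5) = k²/(5 + k))
T(h) = 1 + h
(-2002 + (M(1)*(-35) + 2))*(4450 + T(16)) = (-2002 + ((1²/(5 + 1))*(-35) + 2))*(4450 + (1 + 16)) = (-2002 + ((1/6)*(-35) + 2))*(4450 + 17) = (-2002 + ((1*(⅙))*(-35) + 2))*4467 = (-2002 + ((⅙)*(-35) + 2))*4467 = (-2002 + (-35/6 + 2))*4467 = (-2002 - 23/6)*4467 = -12035/6*4467 = -17920115/2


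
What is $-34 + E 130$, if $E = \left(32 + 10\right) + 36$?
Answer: $10106$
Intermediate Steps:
$E = 78$ ($E = 42 + 36 = 78$)
$-34 + E 130 = -34 + 78 \cdot 130 = -34 + 10140 = 10106$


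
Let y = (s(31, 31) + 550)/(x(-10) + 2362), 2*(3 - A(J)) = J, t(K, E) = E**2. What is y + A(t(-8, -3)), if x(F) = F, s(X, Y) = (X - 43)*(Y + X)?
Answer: -1861/1176 ≈ -1.5825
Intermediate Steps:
s(X, Y) = (-43 + X)*(X + Y)
A(J) = 3 - J/2
y = -97/1176 (y = ((31**2 - 43*31 - 43*31 + 31*31) + 550)/(-10 + 2362) = ((961 - 1333 - 1333 + 961) + 550)/2352 = (-744 + 550)*(1/2352) = -194*1/2352 = -97/1176 ≈ -0.082483)
y + A(t(-8, -3)) = -97/1176 + (3 - 1/2*(-3)**2) = -97/1176 + (3 - 1/2*9) = -97/1176 + (3 - 9/2) = -97/1176 - 3/2 = -1861/1176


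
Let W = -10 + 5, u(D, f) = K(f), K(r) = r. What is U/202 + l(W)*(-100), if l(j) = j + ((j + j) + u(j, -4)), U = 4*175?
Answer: 192250/101 ≈ 1903.5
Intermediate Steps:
U = 700
u(D, f) = f
W = -5
l(j) = -4 + 3*j (l(j) = j + ((j + j) - 4) = j + (2*j - 4) = j + (-4 + 2*j) = -4 + 3*j)
U/202 + l(W)*(-100) = 700/202 + (-4 + 3*(-5))*(-100) = 700*(1/202) + (-4 - 15)*(-100) = 350/101 - 19*(-100) = 350/101 + 1900 = 192250/101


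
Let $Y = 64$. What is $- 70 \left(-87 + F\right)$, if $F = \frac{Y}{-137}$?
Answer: $\frac{838810}{137} \approx 6122.7$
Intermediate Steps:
$F = - \frac{64}{137}$ ($F = \frac{64}{-137} = 64 \left(- \frac{1}{137}\right) = - \frac{64}{137} \approx -0.46715$)
$- 70 \left(-87 + F\right) = - 70 \left(-87 - \frac{64}{137}\right) = \left(-70\right) \left(- \frac{11983}{137}\right) = \frac{838810}{137}$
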